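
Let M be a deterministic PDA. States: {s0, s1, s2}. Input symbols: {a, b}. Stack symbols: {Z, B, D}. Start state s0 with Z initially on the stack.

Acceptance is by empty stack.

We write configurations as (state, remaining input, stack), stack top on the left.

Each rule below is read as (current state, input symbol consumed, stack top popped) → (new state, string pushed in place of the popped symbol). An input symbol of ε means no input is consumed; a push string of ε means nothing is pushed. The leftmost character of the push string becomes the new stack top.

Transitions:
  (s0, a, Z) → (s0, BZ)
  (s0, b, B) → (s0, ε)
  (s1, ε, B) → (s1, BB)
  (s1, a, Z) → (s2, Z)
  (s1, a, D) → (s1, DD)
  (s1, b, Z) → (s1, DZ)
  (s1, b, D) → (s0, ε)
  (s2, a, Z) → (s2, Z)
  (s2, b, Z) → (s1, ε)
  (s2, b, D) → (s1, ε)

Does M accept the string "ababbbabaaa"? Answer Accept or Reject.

(s0, ababbbabaaa, Z)
  read a, top Z: go to s0, push BZ → (s0, babbbabaaa, BZ)
  read b, top B: go to s0, push ε → (s0, abbbabaaa, Z)
  read a, top Z: go to s0, push BZ → (s0, bbbabaaa, BZ)
  read b, top B: go to s0, push ε → (s0, bbabaaa, Z)
No transition applies at (s0, bbabaaa, Z); input not fully consumed.

Reject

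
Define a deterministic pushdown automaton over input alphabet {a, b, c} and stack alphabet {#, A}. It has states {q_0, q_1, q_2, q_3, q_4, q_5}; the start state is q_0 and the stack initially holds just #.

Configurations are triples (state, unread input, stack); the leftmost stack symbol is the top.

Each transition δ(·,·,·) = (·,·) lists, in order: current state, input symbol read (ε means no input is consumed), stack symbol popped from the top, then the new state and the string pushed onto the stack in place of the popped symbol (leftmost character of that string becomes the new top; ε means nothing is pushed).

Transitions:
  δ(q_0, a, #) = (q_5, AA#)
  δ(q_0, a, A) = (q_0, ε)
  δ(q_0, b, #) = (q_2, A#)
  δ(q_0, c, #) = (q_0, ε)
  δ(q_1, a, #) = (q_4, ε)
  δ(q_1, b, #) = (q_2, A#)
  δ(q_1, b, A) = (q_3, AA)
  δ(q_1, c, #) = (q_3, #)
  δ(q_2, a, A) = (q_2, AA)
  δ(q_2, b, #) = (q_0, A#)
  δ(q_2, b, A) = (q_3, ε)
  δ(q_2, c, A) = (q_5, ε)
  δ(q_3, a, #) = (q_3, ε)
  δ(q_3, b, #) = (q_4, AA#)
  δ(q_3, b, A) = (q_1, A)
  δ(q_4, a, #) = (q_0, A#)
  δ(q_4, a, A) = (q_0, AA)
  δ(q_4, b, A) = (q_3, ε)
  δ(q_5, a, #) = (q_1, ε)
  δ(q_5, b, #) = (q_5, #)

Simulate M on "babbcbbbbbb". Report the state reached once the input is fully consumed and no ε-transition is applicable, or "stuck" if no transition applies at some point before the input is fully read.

stuck

(q_0, babbcbbbbbb, #) ⊢ (q_2, abbcbbbbbb, A#) ⊢ (q_2, bbcbbbbbb, AA#) ⊢ (q_3, bcbbbbbb, A#) ⊢ (q_1, cbbbbbb, A#)
No transition for (q_1, c, top A); M blocks with input cbbbbbb remaining.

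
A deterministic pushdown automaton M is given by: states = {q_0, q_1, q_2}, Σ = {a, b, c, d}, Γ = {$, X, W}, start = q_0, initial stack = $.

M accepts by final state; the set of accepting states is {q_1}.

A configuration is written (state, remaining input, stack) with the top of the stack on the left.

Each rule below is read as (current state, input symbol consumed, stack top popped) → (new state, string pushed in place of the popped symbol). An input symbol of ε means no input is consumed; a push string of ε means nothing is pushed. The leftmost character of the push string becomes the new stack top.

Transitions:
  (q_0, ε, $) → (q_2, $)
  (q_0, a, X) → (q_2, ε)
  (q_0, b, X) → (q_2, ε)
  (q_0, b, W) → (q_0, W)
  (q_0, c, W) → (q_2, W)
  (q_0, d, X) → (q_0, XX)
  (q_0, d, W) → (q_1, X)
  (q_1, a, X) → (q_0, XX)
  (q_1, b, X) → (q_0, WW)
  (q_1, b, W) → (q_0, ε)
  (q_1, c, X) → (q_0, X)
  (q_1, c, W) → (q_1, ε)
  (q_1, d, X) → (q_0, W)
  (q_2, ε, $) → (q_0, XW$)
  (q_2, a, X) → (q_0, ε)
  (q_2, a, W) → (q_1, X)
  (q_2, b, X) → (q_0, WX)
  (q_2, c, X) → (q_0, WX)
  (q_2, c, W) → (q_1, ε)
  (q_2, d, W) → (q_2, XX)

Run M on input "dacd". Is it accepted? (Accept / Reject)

(q_0, dacd, $)
  ε-move, top $: go to q_2, push $ → (q_2, dacd, $)
  ε-move, top $: go to q_0, push XW$ → (q_0, dacd, XW$)
  read d, top X: go to q_0, push XX → (q_0, acd, XXW$)
  read a, top X: go to q_2, push ε → (q_2, cd, XW$)
  read c, top X: go to q_0, push WX → (q_0, d, WXW$)
  read d, top W: go to q_1, push X → (q_1, ε, XXW$)
All input consumed; state q_1 ∈ F.

Accept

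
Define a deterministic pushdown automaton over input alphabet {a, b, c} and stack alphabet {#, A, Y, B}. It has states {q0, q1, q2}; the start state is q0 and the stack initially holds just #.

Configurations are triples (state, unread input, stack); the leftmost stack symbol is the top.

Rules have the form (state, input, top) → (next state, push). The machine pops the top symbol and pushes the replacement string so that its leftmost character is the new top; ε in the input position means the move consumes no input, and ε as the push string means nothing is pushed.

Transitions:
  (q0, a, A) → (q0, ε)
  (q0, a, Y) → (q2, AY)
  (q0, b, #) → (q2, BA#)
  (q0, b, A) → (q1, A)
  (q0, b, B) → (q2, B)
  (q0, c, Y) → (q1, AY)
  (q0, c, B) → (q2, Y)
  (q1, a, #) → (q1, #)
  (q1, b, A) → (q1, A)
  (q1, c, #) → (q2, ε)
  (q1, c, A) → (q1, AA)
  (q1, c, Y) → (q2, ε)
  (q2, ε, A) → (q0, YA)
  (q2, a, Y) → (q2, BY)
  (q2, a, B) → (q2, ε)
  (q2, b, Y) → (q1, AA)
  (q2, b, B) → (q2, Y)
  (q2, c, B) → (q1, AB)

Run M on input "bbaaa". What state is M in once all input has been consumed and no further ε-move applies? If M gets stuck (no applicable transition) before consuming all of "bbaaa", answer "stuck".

q2

(q0, bbaaa, #)
  read b, top #: go to q2, push BA# → (q2, baaa, BA#)
  read b, top B: go to q2, push Y → (q2, aaa, YA#)
  read a, top Y: go to q2, push BY → (q2, aa, BYA#)
  read a, top B: go to q2, push ε → (q2, a, YA#)
  read a, top Y: go to q2, push BY → (q2, ε, BYA#)
All input consumed; M is in state q2.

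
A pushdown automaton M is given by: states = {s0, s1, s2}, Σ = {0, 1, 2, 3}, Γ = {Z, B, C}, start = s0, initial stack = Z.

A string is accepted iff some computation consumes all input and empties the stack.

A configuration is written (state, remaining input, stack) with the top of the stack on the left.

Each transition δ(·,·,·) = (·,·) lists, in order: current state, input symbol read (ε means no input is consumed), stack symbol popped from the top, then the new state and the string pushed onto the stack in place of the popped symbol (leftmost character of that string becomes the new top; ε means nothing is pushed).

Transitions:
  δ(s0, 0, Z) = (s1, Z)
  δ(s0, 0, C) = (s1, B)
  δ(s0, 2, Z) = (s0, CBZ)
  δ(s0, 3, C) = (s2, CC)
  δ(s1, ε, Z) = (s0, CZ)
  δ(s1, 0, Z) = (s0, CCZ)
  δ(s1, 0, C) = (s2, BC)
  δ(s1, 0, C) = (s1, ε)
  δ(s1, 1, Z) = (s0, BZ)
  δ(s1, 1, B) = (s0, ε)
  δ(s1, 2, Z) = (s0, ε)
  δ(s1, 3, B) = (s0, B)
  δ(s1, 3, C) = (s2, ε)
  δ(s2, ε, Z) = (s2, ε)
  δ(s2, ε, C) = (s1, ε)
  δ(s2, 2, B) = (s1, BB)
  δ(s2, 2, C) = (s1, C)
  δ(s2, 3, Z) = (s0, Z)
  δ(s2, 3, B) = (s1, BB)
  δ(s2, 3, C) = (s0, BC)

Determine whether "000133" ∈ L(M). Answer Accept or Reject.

One accepting computation: (s0, 000133, Z) ⊢ (s1, 00133, Z) ⊢ (s0, 0133, CCZ) ⊢ (s1, 133, BCZ) ⊢ (s0, 33, CZ) ⊢ (s2, 3, CCZ) ⊢ (s1, 3, CZ) ⊢ (s2, ε, Z) ⊢ (s2, ε, ε)
All input consumed and the stack is empty.

Accept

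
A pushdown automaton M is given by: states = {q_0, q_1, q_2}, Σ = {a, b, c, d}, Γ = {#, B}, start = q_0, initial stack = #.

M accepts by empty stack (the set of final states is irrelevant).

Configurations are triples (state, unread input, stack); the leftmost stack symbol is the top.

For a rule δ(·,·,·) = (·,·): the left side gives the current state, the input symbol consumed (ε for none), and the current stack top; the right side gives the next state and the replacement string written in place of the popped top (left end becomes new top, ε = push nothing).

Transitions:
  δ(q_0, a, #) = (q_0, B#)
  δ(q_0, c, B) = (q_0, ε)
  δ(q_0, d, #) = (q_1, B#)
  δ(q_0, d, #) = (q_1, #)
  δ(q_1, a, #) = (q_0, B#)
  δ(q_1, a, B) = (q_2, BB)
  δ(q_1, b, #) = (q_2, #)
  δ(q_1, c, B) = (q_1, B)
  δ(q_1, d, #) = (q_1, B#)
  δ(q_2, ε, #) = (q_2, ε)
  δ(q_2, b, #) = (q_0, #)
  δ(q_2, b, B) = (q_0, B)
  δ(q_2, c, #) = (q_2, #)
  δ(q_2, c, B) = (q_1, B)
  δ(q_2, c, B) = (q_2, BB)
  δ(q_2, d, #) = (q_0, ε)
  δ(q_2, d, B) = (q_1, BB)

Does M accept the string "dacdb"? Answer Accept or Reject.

Accept

One accepting computation: (q_0, dacdb, #) ⊢ (q_1, acdb, #) ⊢ (q_0, cdb, B#) ⊢ (q_0, db, #) ⊢ (q_1, b, #) ⊢ (q_2, ε, #) ⊢ (q_2, ε, ε)
All input consumed and the stack is empty.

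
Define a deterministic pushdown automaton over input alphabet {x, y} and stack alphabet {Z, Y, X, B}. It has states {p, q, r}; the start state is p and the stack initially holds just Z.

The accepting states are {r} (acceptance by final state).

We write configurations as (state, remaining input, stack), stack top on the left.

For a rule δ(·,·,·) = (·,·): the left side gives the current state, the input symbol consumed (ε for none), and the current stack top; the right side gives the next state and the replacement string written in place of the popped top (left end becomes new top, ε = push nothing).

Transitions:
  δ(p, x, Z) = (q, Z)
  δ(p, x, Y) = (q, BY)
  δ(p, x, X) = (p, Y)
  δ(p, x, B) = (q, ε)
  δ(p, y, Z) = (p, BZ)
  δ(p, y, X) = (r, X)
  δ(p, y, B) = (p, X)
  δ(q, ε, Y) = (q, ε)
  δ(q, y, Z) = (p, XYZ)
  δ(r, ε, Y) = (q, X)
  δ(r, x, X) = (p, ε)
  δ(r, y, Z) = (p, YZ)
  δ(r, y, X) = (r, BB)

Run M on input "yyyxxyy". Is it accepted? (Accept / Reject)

Accept

(p, yyyxxyy, Z)
  read y, top Z: go to p, push BZ → (p, yyxxyy, BZ)
  read y, top B: go to p, push X → (p, yxxyy, XZ)
  read y, top X: go to r, push X → (r, xxyy, XZ)
  read x, top X: go to p, push ε → (p, xyy, Z)
  read x, top Z: go to q, push Z → (q, yy, Z)
  read y, top Z: go to p, push XYZ → (p, y, XYZ)
  read y, top X: go to r, push X → (r, ε, XYZ)
All input consumed; state r ∈ F.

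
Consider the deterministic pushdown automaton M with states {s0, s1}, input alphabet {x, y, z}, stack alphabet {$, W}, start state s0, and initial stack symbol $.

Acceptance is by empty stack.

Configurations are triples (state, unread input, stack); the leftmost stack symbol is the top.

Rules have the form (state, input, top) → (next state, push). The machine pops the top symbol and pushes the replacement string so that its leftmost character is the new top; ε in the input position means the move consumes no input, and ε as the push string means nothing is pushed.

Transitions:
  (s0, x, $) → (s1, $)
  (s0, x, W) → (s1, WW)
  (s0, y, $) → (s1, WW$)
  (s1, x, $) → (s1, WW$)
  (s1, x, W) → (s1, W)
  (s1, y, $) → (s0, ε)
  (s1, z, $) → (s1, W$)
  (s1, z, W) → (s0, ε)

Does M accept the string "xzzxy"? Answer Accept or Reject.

Accept

(s0, xzzxy, $)
  read x, top $: go to s1, push $ → (s1, zzxy, $)
  read z, top $: go to s1, push W$ → (s1, zxy, W$)
  read z, top W: go to s0, push ε → (s0, xy, $)
  read x, top $: go to s1, push $ → (s1, y, $)
  read y, top $: go to s0, push ε → (s0, ε, ε)
All input consumed and the stack is empty.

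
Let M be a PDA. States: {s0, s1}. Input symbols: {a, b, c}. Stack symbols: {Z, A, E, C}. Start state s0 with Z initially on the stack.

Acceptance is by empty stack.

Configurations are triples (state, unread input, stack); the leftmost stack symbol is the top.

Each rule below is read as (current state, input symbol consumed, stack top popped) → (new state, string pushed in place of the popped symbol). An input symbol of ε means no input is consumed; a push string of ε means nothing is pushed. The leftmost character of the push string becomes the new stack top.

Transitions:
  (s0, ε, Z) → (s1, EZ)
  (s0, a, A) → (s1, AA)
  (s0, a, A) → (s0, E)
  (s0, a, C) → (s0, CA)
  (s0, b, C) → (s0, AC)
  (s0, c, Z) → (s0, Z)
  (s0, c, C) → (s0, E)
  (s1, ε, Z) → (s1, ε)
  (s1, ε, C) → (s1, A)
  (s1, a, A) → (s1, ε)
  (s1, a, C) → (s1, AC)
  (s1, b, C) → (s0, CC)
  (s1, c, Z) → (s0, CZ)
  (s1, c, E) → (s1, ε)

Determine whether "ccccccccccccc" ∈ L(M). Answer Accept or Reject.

Accept

One accepting computation: (s0, ccccccccccccc, Z) ⊢ (s0, cccccccccccc, Z) ⊢ (s0, ccccccccccc, Z) ⊢ (s0, cccccccccc, Z) ⊢ (s0, ccccccccc, Z) ⊢ (s0, cccccccc, Z) ⊢ (s0, ccccccc, Z) ⊢ (s0, cccccc, Z) ⊢ (s0, ccccc, Z) ⊢ (s0, cccc, Z) ⊢ (s0, ccc, Z) ⊢ (s0, cc, Z) ⊢ (s0, c, Z) ⊢ (s1, c, EZ) ⊢ (s1, ε, Z) ⊢ (s1, ε, ε)
All input consumed and the stack is empty.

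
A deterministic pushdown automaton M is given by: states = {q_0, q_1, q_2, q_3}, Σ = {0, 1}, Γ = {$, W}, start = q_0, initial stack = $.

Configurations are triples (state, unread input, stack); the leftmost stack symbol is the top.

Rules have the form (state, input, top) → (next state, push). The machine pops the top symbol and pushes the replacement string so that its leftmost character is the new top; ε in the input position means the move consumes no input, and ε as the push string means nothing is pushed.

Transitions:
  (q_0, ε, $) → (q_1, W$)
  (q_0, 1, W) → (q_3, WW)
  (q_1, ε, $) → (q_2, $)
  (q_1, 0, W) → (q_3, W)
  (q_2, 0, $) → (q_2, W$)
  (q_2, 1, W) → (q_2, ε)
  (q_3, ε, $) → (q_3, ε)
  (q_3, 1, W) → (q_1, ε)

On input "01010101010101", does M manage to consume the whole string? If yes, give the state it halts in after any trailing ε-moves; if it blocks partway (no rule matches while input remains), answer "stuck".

q_2

(q_0, 01010101010101, $)
  ε-move, top $: go to q_1, push W$ → (q_1, 01010101010101, W$)
  read 0, top W: go to q_3, push W → (q_3, 1010101010101, W$)
  read 1, top W: go to q_1, push ε → (q_1, 010101010101, $)
  ε-move, top $: go to q_2, push $ → (q_2, 010101010101, $)
  read 0, top $: go to q_2, push W$ → (q_2, 10101010101, W$)
  read 1, top W: go to q_2, push ε → (q_2, 0101010101, $)
  read 0, top $: go to q_2, push W$ → (q_2, 101010101, W$)
  read 1, top W: go to q_2, push ε → (q_2, 01010101, $)
  read 0, top $: go to q_2, push W$ → (q_2, 1010101, W$)
  read 1, top W: go to q_2, push ε → (q_2, 010101, $)
  read 0, top $: go to q_2, push W$ → (q_2, 10101, W$)
  read 1, top W: go to q_2, push ε → (q_2, 0101, $)
  read 0, top $: go to q_2, push W$ → (q_2, 101, W$)
  read 1, top W: go to q_2, push ε → (q_2, 01, $)
  read 0, top $: go to q_2, push W$ → (q_2, 1, W$)
  read 1, top W: go to q_2, push ε → (q_2, ε, $)
All input consumed; M is in state q_2.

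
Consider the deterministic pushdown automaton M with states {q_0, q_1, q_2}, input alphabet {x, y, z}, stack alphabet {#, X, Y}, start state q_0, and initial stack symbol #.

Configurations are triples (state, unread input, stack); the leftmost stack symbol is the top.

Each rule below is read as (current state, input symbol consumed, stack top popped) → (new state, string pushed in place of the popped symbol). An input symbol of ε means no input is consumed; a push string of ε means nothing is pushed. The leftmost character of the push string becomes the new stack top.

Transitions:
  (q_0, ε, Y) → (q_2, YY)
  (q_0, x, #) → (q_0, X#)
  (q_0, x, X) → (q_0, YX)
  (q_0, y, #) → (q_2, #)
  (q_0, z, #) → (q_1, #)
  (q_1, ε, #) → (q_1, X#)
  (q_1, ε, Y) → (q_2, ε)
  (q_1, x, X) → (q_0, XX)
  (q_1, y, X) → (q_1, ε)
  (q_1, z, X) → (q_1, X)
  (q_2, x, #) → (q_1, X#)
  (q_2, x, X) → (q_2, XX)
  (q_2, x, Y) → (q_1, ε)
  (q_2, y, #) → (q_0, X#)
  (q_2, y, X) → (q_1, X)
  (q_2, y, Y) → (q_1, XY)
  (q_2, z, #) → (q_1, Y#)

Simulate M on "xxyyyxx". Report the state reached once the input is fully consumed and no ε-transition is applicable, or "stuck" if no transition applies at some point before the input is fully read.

q_2

(q_0, xxyyyxx, #) ⊢ (q_0, xyyyxx, X#) ⊢ (q_0, yyyxx, YX#) ⊢ (q_2, yyyxx, YYX#) ⊢ (q_1, yyxx, XYYX#) ⊢ (q_1, yxx, YYX#) ⊢ (q_2, yxx, YX#) ⊢ (q_1, xx, XYX#) ⊢ (q_0, x, XXYX#) ⊢ (q_0, ε, YXXYX#) ⊢ (q_2, ε, YYXXYX#)
All input consumed; M is in state q_2.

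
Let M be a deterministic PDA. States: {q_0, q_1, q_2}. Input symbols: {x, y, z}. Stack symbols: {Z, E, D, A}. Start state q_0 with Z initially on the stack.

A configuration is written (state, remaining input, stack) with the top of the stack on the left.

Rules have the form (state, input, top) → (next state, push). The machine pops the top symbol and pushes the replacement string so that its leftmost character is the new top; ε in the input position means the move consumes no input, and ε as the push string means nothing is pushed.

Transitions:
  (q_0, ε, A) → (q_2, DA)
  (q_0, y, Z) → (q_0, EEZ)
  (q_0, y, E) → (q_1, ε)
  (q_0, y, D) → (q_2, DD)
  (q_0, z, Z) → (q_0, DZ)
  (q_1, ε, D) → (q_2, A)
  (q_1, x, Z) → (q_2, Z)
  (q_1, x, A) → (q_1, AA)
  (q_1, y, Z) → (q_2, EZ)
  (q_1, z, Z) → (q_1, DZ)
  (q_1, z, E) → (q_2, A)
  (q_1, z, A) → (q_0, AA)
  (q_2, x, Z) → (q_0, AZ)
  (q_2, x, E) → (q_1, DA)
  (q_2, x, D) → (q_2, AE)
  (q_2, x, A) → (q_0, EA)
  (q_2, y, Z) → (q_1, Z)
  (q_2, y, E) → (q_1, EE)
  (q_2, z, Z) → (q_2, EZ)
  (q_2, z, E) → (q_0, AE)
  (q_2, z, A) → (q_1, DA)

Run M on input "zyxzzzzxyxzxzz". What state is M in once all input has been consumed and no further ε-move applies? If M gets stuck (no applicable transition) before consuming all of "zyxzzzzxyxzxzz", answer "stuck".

q_2

(q_0, zyxzzzzxyxzxzz, Z) ⊢ (q_0, yxzzzzxyxzxzz, DZ) ⊢ (q_2, xzzzzxyxzxzz, DDZ) ⊢ (q_2, zzzzxyxzxzz, AEDZ) ⊢ (q_1, zzzxyxzxzz, DAEDZ) ⊢ (q_2, zzzxyxzxzz, AAEDZ) ⊢ (q_1, zzxyxzxzz, DAAEDZ) ⊢ (q_2, zzxyxzxzz, AAAEDZ) ⊢ (q_1, zxyxzxzz, DAAAEDZ) ⊢ (q_2, zxyxzxzz, AAAAEDZ) ⊢ (q_1, xyxzxzz, DAAAAEDZ) ⊢ (q_2, xyxzxzz, AAAAAEDZ) ⊢ (q_0, yxzxzz, EAAAAAEDZ) ⊢ (q_1, xzxzz, AAAAAEDZ) ⊢ (q_1, zxzz, AAAAAAEDZ) ⊢ (q_0, xzz, AAAAAAAEDZ) ⊢ (q_2, xzz, DAAAAAAAEDZ) ⊢ (q_2, zz, AEAAAAAAAEDZ) ⊢ (q_1, z, DAEAAAAAAAEDZ) ⊢ (q_2, z, AAEAAAAAAAEDZ) ⊢ (q_1, ε, DAAEAAAAAAAEDZ) ⊢ (q_2, ε, AAAEAAAAAAAEDZ)
All input consumed; M is in state q_2.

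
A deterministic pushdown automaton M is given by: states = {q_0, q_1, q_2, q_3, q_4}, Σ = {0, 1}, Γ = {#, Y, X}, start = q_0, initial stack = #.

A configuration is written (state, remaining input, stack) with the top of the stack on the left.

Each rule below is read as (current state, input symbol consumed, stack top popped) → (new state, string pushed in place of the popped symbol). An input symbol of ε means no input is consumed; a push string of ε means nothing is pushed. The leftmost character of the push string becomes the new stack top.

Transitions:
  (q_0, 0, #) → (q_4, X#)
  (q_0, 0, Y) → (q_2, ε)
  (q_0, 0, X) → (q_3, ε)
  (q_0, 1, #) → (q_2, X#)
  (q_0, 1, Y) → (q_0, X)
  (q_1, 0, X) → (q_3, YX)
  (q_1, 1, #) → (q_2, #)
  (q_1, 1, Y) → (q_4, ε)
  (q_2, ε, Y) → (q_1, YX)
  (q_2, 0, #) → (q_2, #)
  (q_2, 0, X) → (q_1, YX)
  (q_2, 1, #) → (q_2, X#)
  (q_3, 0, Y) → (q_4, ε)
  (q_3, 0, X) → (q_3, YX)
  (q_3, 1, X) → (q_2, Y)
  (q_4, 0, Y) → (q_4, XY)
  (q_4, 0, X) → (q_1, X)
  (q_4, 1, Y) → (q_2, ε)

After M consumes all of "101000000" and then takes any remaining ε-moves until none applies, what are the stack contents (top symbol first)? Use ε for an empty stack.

(q_0, 101000000, #)
  read 1, top #: go to q_2, push X# → (q_2, 01000000, X#)
  read 0, top X: go to q_1, push YX → (q_1, 1000000, YX#)
  read 1, top Y: go to q_4, push ε → (q_4, 000000, X#)
  read 0, top X: go to q_1, push X → (q_1, 00000, X#)
  read 0, top X: go to q_3, push YX → (q_3, 0000, YX#)
  read 0, top Y: go to q_4, push ε → (q_4, 000, X#)
  read 0, top X: go to q_1, push X → (q_1, 00, X#)
  read 0, top X: go to q_3, push YX → (q_3, 0, YX#)
  read 0, top Y: go to q_4, push ε → (q_4, ε, X#)
All input consumed in state q_4 with stack X#.

X#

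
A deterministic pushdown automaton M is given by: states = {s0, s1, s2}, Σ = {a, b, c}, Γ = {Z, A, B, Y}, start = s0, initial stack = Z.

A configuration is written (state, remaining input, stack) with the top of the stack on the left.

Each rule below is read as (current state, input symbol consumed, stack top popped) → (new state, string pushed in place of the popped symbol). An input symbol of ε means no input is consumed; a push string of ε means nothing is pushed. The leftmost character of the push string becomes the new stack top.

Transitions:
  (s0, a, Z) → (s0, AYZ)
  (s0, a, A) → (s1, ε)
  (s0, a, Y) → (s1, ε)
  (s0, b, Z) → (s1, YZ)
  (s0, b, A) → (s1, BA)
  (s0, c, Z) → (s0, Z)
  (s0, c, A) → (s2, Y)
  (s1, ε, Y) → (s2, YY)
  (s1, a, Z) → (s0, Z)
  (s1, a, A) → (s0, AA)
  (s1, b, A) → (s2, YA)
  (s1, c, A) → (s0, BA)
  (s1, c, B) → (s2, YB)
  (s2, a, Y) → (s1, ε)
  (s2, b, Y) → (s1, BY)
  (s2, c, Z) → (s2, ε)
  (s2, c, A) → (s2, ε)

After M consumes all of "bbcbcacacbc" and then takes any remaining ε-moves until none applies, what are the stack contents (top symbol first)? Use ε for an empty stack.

YBYBYBYYZ

(s0, bbcbcacacbc, Z)
  read b, top Z: go to s1, push YZ → (s1, bcbcacacbc, YZ)
  ε-move, top Y: go to s2, push YY → (s2, bcbcacacbc, YYZ)
  read b, top Y: go to s1, push BY → (s1, cbcacacbc, BYYZ)
  read c, top B: go to s2, push YB → (s2, bcacacbc, YBYYZ)
  read b, top Y: go to s1, push BY → (s1, cacacbc, BYBYYZ)
  read c, top B: go to s2, push YB → (s2, acacbc, YBYBYYZ)
  read a, top Y: go to s1, push ε → (s1, cacbc, BYBYYZ)
  read c, top B: go to s2, push YB → (s2, acbc, YBYBYYZ)
  read a, top Y: go to s1, push ε → (s1, cbc, BYBYYZ)
  read c, top B: go to s2, push YB → (s2, bc, YBYBYYZ)
  read b, top Y: go to s1, push BY → (s1, c, BYBYBYYZ)
  read c, top B: go to s2, push YB → (s2, ε, YBYBYBYYZ)
All input consumed in state s2 with stack YBYBYBYYZ.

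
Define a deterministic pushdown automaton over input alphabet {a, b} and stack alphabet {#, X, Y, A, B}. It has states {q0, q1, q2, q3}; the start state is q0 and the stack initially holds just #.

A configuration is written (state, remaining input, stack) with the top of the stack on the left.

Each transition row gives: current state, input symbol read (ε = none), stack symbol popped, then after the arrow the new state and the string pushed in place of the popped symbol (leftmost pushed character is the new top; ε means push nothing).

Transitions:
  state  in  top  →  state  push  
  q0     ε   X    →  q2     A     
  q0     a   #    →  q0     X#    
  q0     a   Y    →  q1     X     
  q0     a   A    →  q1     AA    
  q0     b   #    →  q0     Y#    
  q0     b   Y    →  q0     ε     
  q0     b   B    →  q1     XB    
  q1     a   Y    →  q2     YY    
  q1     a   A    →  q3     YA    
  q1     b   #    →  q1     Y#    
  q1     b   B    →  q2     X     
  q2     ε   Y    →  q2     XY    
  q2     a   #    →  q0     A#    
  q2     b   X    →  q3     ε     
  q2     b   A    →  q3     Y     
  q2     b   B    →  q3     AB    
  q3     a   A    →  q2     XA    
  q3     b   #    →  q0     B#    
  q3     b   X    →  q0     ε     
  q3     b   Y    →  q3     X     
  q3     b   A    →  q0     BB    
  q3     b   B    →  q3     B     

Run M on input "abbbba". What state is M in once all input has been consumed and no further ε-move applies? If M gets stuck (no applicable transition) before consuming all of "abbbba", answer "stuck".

q1

(q0, abbbba, #) ⊢ (q0, bbbba, X#) ⊢ (q2, bbbba, A#) ⊢ (q3, bbba, Y#) ⊢ (q3, bba, X#) ⊢ (q0, ba, #) ⊢ (q0, a, Y#) ⊢ (q1, ε, X#)
All input consumed; M is in state q1.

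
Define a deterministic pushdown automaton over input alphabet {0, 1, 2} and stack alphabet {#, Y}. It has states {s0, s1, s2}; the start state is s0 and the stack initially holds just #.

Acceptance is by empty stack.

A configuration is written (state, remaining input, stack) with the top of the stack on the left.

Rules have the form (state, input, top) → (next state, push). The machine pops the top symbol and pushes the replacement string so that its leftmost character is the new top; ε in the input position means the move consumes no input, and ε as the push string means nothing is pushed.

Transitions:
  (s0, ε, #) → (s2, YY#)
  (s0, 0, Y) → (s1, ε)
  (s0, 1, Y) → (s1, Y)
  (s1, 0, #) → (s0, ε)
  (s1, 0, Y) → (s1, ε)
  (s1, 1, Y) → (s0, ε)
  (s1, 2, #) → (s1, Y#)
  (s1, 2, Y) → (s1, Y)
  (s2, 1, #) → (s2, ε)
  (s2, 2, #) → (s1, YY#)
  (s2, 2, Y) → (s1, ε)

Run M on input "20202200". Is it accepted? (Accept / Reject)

Accept

(s0, 20202200, #) ⊢ (s2, 20202200, YY#) ⊢ (s1, 0202200, Y#) ⊢ (s1, 202200, #) ⊢ (s1, 02200, Y#) ⊢ (s1, 2200, #) ⊢ (s1, 200, Y#) ⊢ (s1, 00, Y#) ⊢ (s1, 0, #) ⊢ (s0, ε, ε)
All input consumed and the stack is empty.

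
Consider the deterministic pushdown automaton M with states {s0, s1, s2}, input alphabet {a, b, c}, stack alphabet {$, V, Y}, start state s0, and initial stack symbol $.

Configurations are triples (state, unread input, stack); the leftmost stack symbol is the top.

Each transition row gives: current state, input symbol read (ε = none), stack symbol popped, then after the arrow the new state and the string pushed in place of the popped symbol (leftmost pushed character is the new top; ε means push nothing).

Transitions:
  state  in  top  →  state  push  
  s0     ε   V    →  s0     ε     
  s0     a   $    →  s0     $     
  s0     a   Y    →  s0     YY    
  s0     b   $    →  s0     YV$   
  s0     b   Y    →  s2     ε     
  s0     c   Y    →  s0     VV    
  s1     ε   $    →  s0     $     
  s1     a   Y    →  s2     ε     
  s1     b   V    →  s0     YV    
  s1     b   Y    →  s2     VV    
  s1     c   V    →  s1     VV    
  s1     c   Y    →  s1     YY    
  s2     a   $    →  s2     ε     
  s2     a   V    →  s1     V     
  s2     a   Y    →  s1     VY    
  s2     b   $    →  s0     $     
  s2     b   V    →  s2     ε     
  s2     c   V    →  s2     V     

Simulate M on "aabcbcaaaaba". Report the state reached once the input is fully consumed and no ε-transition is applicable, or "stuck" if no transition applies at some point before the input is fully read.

s0

(s0, aabcbcaaaaba, $)
  read a, top $: go to s0, push $ → (s0, abcbcaaaaba, $)
  read a, top $: go to s0, push $ → (s0, bcbcaaaaba, $)
  read b, top $: go to s0, push YV$ → (s0, cbcaaaaba, YV$)
  read c, top Y: go to s0, push VV → (s0, bcaaaaba, VVV$)
  ε-move, top V: go to s0, push ε → (s0, bcaaaaba, VV$)
  ε-move, top V: go to s0, push ε → (s0, bcaaaaba, V$)
  ε-move, top V: go to s0, push ε → (s0, bcaaaaba, $)
  read b, top $: go to s0, push YV$ → (s0, caaaaba, YV$)
  read c, top Y: go to s0, push VV → (s0, aaaaba, VVV$)
  ε-move, top V: go to s0, push ε → (s0, aaaaba, VV$)
  ε-move, top V: go to s0, push ε → (s0, aaaaba, V$)
  ε-move, top V: go to s0, push ε → (s0, aaaaba, $)
  read a, top $: go to s0, push $ → (s0, aaaba, $)
  read a, top $: go to s0, push $ → (s0, aaba, $)
  read a, top $: go to s0, push $ → (s0, aba, $)
  read a, top $: go to s0, push $ → (s0, ba, $)
  read b, top $: go to s0, push YV$ → (s0, a, YV$)
  read a, top Y: go to s0, push YY → (s0, ε, YYV$)
All input consumed; M is in state s0.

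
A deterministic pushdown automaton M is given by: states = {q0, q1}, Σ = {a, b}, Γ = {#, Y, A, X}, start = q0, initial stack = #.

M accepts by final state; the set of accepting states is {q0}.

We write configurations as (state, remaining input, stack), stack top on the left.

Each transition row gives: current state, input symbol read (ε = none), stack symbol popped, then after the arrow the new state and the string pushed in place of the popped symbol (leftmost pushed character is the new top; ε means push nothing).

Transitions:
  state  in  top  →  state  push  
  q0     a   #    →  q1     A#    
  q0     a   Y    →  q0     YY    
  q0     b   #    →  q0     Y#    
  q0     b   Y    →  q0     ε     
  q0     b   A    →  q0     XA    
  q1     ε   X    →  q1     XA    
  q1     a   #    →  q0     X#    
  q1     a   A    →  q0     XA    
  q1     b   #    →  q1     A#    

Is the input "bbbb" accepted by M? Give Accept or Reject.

(q0, bbbb, #)
  read b, top #: go to q0, push Y# → (q0, bbb, Y#)
  read b, top Y: go to q0, push ε → (q0, bb, #)
  read b, top #: go to q0, push Y# → (q0, b, Y#)
  read b, top Y: go to q0, push ε → (q0, ε, #)
All input consumed; state q0 ∈ F.

Accept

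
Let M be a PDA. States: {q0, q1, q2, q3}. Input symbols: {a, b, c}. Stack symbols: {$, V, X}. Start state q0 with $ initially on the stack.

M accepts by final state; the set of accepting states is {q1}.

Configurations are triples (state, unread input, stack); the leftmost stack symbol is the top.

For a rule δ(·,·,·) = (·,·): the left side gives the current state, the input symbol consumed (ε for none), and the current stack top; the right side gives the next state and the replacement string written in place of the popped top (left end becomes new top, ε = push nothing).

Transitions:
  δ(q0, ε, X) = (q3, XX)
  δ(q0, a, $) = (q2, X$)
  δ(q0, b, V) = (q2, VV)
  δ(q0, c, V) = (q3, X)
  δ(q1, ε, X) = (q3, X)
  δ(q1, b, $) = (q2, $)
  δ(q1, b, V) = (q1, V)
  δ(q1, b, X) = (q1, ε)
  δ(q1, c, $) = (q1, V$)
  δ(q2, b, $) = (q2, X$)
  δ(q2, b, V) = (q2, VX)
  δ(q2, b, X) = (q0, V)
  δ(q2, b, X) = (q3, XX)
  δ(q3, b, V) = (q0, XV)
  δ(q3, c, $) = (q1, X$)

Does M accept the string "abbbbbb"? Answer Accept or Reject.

No computation consumes all input and reaches a final state.

Reject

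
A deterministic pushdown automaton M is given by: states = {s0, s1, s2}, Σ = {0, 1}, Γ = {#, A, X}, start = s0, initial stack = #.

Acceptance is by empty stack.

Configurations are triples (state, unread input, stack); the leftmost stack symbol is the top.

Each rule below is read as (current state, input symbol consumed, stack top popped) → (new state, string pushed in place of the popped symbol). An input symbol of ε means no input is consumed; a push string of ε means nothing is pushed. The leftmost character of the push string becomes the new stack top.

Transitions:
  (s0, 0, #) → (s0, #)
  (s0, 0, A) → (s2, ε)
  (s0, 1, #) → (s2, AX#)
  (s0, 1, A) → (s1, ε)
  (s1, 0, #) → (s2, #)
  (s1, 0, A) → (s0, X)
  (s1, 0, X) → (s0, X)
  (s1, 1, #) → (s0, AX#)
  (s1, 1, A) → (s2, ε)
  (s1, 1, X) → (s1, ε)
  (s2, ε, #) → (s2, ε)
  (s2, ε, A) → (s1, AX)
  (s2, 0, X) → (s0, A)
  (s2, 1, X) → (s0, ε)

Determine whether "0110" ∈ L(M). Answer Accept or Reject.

(s0, 0110, #)
  read 0, top #: go to s0, push # → (s0, 110, #)
  read 1, top #: go to s2, push AX# → (s2, 10, AX#)
  ε-move, top A: go to s1, push AX → (s1, 10, AXX#)
  read 1, top A: go to s2, push ε → (s2, 0, XX#)
  read 0, top X: go to s0, push A → (s0, ε, AX#)
All input consumed; stack is AX#, not empty, and no further ε-move applies.

Reject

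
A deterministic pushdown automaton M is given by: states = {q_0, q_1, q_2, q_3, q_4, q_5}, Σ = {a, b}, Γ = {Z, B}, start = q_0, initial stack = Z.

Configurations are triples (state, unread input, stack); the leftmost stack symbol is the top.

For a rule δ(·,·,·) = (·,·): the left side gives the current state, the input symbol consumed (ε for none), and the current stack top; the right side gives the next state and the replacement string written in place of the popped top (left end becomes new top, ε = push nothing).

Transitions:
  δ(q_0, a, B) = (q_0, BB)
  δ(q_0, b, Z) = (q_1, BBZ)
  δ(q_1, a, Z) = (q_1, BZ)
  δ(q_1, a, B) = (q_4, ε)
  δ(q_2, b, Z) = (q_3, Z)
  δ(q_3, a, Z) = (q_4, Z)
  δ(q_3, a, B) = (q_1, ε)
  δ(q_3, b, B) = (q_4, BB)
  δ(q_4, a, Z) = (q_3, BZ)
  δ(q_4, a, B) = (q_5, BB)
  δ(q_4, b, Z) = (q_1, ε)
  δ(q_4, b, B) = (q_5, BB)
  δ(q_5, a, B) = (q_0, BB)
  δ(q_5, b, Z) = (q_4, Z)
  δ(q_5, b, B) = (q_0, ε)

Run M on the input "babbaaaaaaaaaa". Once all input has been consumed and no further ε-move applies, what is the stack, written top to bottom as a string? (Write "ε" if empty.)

(q_0, babbaaaaaaaaaa, Z)
  read b, top Z: go to q_1, push BBZ → (q_1, abbaaaaaaaaaa, BBZ)
  read a, top B: go to q_4, push ε → (q_4, bbaaaaaaaaaa, BZ)
  read b, top B: go to q_5, push BB → (q_5, baaaaaaaaaa, BBZ)
  read b, top B: go to q_0, push ε → (q_0, aaaaaaaaaa, BZ)
  read a, top B: go to q_0, push BB → (q_0, aaaaaaaaa, BBZ)
  read a, top B: go to q_0, push BB → (q_0, aaaaaaaa, BBBZ)
  read a, top B: go to q_0, push BB → (q_0, aaaaaaa, BBBBZ)
  read a, top B: go to q_0, push BB → (q_0, aaaaaa, BBBBBZ)
  read a, top B: go to q_0, push BB → (q_0, aaaaa, BBBBBBZ)
  read a, top B: go to q_0, push BB → (q_0, aaaa, BBBBBBBZ)
  read a, top B: go to q_0, push BB → (q_0, aaa, BBBBBBBBZ)
  read a, top B: go to q_0, push BB → (q_0, aa, BBBBBBBBBZ)
  read a, top B: go to q_0, push BB → (q_0, a, BBBBBBBBBBZ)
  read a, top B: go to q_0, push BB → (q_0, ε, BBBBBBBBBBBZ)
All input consumed in state q_0 with stack BBBBBBBBBBBZ.

BBBBBBBBBBBZ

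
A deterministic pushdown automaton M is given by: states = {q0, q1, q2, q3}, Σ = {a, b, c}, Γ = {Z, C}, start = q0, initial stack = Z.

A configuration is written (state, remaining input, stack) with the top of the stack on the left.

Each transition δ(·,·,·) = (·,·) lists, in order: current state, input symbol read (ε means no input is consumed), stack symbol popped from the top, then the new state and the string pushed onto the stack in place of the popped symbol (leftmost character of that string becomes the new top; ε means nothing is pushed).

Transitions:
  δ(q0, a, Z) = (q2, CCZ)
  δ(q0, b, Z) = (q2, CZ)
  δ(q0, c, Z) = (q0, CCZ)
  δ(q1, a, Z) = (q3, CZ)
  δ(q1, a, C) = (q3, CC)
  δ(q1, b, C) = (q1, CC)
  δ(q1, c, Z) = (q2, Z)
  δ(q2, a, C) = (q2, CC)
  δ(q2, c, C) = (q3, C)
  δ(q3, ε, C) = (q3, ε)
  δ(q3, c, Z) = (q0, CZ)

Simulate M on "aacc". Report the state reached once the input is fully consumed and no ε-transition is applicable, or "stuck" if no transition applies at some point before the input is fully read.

q0

(q0, aacc, Z) ⊢ (q2, acc, CCZ) ⊢ (q2, cc, CCCZ) ⊢ (q3, c, CCCZ) ⊢ (q3, c, CCZ) ⊢ (q3, c, CZ) ⊢ (q3, c, Z) ⊢ (q0, ε, CZ)
All input consumed; M is in state q0.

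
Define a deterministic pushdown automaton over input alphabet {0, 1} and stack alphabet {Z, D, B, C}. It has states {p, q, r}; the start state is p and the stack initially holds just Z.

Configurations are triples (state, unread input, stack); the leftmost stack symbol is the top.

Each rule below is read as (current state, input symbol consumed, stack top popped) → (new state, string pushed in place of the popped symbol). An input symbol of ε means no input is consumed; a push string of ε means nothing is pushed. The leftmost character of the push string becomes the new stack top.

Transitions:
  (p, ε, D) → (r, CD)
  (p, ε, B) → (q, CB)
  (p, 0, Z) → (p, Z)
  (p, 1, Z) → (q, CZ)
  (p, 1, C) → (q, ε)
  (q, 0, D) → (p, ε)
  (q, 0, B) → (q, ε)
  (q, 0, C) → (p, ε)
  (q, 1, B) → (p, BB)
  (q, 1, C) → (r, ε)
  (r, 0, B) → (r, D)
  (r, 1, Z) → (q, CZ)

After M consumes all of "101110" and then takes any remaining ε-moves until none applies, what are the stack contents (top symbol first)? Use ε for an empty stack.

(p, 101110, Z)
  read 1, top Z: go to q, push CZ → (q, 01110, CZ)
  read 0, top C: go to p, push ε → (p, 1110, Z)
  read 1, top Z: go to q, push CZ → (q, 110, CZ)
  read 1, top C: go to r, push ε → (r, 10, Z)
  read 1, top Z: go to q, push CZ → (q, 0, CZ)
  read 0, top C: go to p, push ε → (p, ε, Z)
All input consumed in state p with stack Z.

Z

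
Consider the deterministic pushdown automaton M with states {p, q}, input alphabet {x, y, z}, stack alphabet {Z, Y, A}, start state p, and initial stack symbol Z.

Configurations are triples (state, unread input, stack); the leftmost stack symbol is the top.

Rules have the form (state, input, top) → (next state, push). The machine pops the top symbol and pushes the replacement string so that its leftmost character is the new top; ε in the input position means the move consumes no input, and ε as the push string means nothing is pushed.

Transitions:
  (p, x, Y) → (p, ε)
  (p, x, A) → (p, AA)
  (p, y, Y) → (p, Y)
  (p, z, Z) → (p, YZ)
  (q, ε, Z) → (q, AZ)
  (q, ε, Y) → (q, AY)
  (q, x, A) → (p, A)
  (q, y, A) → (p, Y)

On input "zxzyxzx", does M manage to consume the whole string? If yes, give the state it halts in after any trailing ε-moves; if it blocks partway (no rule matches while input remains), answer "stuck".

p

(p, zxzyxzx, Z)
  read z, top Z: go to p, push YZ → (p, xzyxzx, YZ)
  read x, top Y: go to p, push ε → (p, zyxzx, Z)
  read z, top Z: go to p, push YZ → (p, yxzx, YZ)
  read y, top Y: go to p, push Y → (p, xzx, YZ)
  read x, top Y: go to p, push ε → (p, zx, Z)
  read z, top Z: go to p, push YZ → (p, x, YZ)
  read x, top Y: go to p, push ε → (p, ε, Z)
All input consumed; M is in state p.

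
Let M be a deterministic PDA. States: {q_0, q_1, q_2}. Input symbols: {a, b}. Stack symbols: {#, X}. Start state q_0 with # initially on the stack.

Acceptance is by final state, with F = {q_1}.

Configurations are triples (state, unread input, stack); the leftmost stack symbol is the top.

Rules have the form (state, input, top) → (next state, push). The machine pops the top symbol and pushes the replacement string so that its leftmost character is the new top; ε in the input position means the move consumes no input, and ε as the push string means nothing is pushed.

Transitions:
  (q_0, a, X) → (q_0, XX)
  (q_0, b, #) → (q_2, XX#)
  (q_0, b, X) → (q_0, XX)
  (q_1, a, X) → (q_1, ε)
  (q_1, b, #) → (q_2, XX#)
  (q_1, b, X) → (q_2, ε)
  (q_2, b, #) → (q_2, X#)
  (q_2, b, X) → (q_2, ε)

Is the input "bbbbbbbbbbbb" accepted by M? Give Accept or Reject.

(q_0, bbbbbbbbbbbb, #) ⊢ (q_2, bbbbbbbbbbb, XX#) ⊢ (q_2, bbbbbbbbbb, X#) ⊢ (q_2, bbbbbbbbb, #) ⊢ (q_2, bbbbbbbb, X#) ⊢ (q_2, bbbbbbb, #) ⊢ (q_2, bbbbbb, X#) ⊢ (q_2, bbbbb, #) ⊢ (q_2, bbbb, X#) ⊢ (q_2, bbb, #) ⊢ (q_2, bb, X#) ⊢ (q_2, b, #) ⊢ (q_2, ε, X#)
All input consumed; state q_2 ∉ F and no further ε-move applies.

Reject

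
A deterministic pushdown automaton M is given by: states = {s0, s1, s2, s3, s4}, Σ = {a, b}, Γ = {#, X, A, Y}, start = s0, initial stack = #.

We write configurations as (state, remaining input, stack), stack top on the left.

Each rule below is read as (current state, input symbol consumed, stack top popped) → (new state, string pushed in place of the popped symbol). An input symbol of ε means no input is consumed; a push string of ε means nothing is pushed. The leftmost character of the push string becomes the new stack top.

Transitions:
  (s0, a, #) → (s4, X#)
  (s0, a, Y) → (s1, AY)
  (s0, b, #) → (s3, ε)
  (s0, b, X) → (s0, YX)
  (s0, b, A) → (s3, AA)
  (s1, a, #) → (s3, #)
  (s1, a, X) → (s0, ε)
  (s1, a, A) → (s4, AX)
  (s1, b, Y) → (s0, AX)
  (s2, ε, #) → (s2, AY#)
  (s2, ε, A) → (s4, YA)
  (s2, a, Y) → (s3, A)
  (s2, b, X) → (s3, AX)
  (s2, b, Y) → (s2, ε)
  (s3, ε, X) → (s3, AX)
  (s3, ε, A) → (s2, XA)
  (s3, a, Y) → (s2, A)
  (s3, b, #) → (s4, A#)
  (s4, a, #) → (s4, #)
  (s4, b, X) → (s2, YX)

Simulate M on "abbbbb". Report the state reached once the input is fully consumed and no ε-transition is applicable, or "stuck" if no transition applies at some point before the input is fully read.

s2

(s0, abbbbb, #)
  read a, top #: go to s4, push X# → (s4, bbbbb, X#)
  read b, top X: go to s2, push YX → (s2, bbbb, YX#)
  read b, top Y: go to s2, push ε → (s2, bbb, X#)
  read b, top X: go to s3, push AX → (s3, bb, AX#)
  ε-move, top A: go to s2, push XA → (s2, bb, XAX#)
  read b, top X: go to s3, push AX → (s3, b, AXAX#)
  ε-move, top A: go to s2, push XA → (s2, b, XAXAX#)
  read b, top X: go to s3, push AX → (s3, ε, AXAXAX#)
  ε-move, top A: go to s2, push XA → (s2, ε, XAXAXAX#)
All input consumed; M is in state s2.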